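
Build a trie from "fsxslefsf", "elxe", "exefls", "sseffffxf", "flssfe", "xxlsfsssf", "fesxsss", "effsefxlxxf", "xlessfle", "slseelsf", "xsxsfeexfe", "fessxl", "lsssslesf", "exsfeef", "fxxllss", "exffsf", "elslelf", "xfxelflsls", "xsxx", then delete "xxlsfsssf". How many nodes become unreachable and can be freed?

A node on "xxlsfsssf"'s path can go only if nothing else ends at it or branches off below it.
The suffix "xlsfsssf" (8 nodes) is used only by "xxlsfsssf"; the node for "x" still has the child "l", so pruning stops there.
Nodes removed: 8

8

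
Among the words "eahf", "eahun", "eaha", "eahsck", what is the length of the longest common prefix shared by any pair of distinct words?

3

The deepest shared node is where two words last agree before diverging.
"eaha" and "eahf" agree on "eah" (3 characters) before diverging; nothing deeper is shared.
Longest shared-prefix length: 3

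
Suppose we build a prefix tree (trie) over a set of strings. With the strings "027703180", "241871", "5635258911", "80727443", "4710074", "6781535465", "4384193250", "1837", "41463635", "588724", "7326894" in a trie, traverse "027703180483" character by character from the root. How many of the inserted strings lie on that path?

Walk "027703180483" from the root; an end-of-word marker is hit whenever a stored word is a prefix of "027703180483".
Prefixes of the query that are stored words: "027703180"
Count: 1

1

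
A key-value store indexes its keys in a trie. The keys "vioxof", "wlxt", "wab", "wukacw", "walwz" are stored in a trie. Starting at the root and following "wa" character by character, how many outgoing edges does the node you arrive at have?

Walk "wa" from the root, arriving at one node.
Characters that immediately follow "wa" among the stored strings: {b, l}.
That node has 2 child edges.

2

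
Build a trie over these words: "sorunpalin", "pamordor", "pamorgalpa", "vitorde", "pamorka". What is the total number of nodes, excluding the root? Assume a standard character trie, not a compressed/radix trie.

Count nodes per top-level branch (shared prefixes stored once):
  'p'-branch (pamordor, pamorgalpa, pamorka): 15 nodes
  's'-branch (sorunpalin): 10 nodes
  'v'-branch (vitorde): 7 nodes
Sum: 32

32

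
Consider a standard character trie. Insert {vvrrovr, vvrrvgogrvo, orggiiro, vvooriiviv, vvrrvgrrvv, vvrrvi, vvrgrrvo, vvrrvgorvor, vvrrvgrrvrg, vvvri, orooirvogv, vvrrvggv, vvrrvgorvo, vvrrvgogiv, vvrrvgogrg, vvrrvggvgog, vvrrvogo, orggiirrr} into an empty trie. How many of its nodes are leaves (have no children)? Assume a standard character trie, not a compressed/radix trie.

16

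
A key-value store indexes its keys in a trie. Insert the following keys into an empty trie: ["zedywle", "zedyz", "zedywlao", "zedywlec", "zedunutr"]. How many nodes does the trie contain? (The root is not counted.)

Trie structure (* marks end of a word):
(root)
└─ z
   └─ e
      └─ d
         ├─ u
         │  └─ n
         │     └─ u
         │        └─ t
         │           └─ r *
         └─ y
            ├─ w
            │  └─ l
            │     ├─ a
            │     │  └─ o *
            │     └─ e *
            │        └─ c *
            └─ z *
Counting every labelled node above: 16.

16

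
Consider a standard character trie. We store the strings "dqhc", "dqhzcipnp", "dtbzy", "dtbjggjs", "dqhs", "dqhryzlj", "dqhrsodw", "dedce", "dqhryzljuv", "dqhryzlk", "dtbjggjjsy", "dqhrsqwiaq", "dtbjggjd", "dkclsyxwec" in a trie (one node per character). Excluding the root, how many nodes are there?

Count nodes per top-level branch (shared prefixes stored once):
  'd'-branch (dedce, dkclsyxwec, dqhc, dqhrsodw, dqhrsqwiaq, dqhryzlj, dqhryzljuv, dqhryzlk, dqhs, dqhzcipnp, dtbjggjd, dtbjggjjsy, dtbjggjs, dtbzy): 54 nodes
Sum: 54

54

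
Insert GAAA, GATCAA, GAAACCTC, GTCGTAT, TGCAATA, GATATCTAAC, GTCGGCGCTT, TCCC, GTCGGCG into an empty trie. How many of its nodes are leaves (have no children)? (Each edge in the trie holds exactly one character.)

7

Leaves are exactly the stored words that no other stored word extends.
Those words: "GAAACCTC", "GATATCTAAC", "GATCAA", "GTCGGCGCTT", "GTCGTAT", "TCCC", "TGCAATA"
Leaf count: 7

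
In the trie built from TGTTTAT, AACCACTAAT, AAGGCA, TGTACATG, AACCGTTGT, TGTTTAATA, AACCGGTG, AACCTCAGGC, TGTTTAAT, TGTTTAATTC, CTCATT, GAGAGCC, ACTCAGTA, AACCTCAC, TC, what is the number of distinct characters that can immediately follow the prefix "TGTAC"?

1

Walk "TGTAC" from the root, arriving at one node.
Characters that immediately follow "TGTAC" among the stored strings: {A}.
That node has 1 child edge.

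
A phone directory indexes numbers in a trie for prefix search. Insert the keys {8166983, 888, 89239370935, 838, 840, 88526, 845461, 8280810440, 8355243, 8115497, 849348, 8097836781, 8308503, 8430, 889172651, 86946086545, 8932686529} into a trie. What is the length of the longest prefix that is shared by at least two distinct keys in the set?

The deepest shared node is where two words last agree before diverging.
"8115497" and "8166983" agree on "81" (2 characters) before diverging; nothing deeper is shared.
Longest shared-prefix length: 2

2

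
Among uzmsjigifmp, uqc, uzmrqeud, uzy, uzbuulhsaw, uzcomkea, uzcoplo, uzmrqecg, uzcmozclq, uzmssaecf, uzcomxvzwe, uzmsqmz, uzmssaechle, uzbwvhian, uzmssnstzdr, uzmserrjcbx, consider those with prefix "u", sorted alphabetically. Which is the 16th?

uzy

Filter for "u…" and sort: "uqc", "uzbuulhsaw", "uzbwvhian", "uzcmozclq", "uzcomkea", "uzcomxvzwe", "uzcoplo", "uzmrqecg", "uzmrqeud", "uzmserrjcbx", "uzmsjigifmp", "uzmsqmz", "uzmssaecf", "uzmssaechle", "uzmssnstzdr", "uzy"
Position 16: uzy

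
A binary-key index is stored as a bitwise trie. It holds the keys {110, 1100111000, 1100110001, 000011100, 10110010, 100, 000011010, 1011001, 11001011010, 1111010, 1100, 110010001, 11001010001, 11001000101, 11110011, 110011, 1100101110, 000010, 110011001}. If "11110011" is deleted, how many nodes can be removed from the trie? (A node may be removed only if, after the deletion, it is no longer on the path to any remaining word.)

3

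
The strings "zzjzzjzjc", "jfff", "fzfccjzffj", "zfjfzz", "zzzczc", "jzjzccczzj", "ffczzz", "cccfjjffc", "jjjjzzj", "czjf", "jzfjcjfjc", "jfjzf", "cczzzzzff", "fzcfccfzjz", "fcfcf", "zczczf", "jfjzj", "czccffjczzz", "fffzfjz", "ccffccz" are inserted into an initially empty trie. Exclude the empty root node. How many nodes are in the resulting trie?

118

Insert word by word; a character creates a node only if that edge doesn't already exist:
  "zzjzzjzjc" → 9 new (z, z, j, z, z, j, z, j, c)
  "jfff" → 4 new (j, f, f, f)
  "fzfccjzffj" → 10 new (f, z, f, c, c, j, z, f, f, j)
  "zfjfzz" → prefix "z" already present; 5 new (f, j, f, z, z)
  "zzzczc" → prefix "zz" already present; 4 new (z, c, z, c)
  "jzjzccczzj" → prefix "j" already present; 9 new (z, j, z, c, c, c, z, z, j)
  "ffczzz" → prefix "f" already present; 5 new (f, c, z, z, z)
  "cccfjjffc" → 9 new (c, c, c, f, j, j, f, f, c)
  "jjjjzzj" → prefix "j" already present; 6 new (j, j, j, z, z, j)
  "czjf" → prefix "c" already present; 3 new (z, j, f)
  "jzfjcjfjc" → prefix "jz" already present; 7 new (f, j, c, j, f, j, c)
  "jfjzf" → prefix "jf" already present; 3 new (j, z, f)
  "cczzzzzff" → prefix "cc" already present; 7 new (z, z, z, z, z, f, f)
  "fzcfccfzjz" → prefix "fz" already present; 8 new (c, f, c, c, f, z, j, z)
  "fcfcf" → prefix "f" already present; 4 new (c, f, c, f)
  "zczczf" → prefix "z" already present; 5 new (c, z, c, z, f)
  "jfjzj" → prefix "jfjz" already present; 1 new (j)
  "czccffjczzz" → prefix "cz" already present; 9 new (c, c, f, f, j, c, z, z, z)
  "fffzfjz" → prefix "ff" already present; 5 new (f, z, f, j, z)
  "ccffccz" → prefix "cc" already present; 5 new (f, f, c, c, z)
Total nodes = 9 + 4 + 10 + 5 + 4 + 9 + 5 + 9 + 6 + 3 + 7 + 3 + 7 + 8 + 4 + 5 + 1 + 9 + 5 + 5 = 118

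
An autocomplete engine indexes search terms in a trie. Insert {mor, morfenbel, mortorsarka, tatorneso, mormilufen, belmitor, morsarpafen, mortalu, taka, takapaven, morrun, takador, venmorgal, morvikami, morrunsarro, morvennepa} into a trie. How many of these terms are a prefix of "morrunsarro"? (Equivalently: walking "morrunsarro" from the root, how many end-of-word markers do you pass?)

3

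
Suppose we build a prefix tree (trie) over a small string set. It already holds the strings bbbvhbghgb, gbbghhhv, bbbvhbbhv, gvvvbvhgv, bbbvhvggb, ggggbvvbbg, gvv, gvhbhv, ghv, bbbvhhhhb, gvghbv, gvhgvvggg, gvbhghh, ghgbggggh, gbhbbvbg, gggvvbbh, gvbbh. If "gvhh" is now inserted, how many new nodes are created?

1

The longest prefix of "gvhh" already in the trie is "gvh" (length 3).
Each of the 1 remaining characters creates one node.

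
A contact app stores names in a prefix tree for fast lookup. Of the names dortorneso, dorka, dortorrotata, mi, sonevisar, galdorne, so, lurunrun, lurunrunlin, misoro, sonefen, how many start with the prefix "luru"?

2

Filter for entries beginning with "luru":
Words under "luru": lurunrun, lurunrunlin
Count: 2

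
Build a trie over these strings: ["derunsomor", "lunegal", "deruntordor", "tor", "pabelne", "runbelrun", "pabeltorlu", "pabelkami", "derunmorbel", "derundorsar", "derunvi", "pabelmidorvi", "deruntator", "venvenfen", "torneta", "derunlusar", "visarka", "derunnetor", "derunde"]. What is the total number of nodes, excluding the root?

Insert word by word; a character creates a node only if that edge doesn't already exist:
  "derunsomor" → 10 new (d, e, r, u, n, s, o, m, o, r)
  "lunegal" → 7 new (l, u, n, e, g, a, l)
  "deruntordor" → prefix "derun" already present; 6 new (t, o, r, d, o, r)
  "tor" → 3 new (t, o, r)
  "pabelne" → 7 new (p, a, b, e, l, n, e)
  "runbelrun" → 9 new (r, u, n, b, e, l, r, u, n)
  "pabeltorlu" → prefix "pabel" already present; 5 new (t, o, r, l, u)
  "pabelkami" → prefix "pabel" already present; 4 new (k, a, m, i)
  "derunmorbel" → prefix "derun" already present; 6 new (m, o, r, b, e, l)
  "derundorsar" → prefix "derun" already present; 6 new (d, o, r, s, a, r)
  "derunvi" → prefix "derun" already present; 2 new (v, i)
  "pabelmidorvi" → prefix "pabel" already present; 7 new (m, i, d, o, r, v, i)
  "deruntator" → prefix "derunt" already present; 4 new (a, t, o, r)
  "venvenfen" → 9 new (v, e, n, v, e, n, f, e, n)
  "torneta" → prefix "tor" already present; 4 new (n, e, t, a)
  "derunlusar" → prefix "derun" already present; 5 new (l, u, s, a, r)
  "visarka" → prefix "v" already present; 6 new (i, s, a, r, k, a)
  "derunnetor" → prefix "derun" already present; 5 new (n, e, t, o, r)
  "derunde" → prefix "derund" already present; 1 new (e)
Total nodes = 10 + 7 + 6 + 3 + 7 + 9 + 5 + 4 + 6 + 6 + 2 + 7 + 4 + 9 + 4 + 5 + 6 + 5 + 1 = 106

106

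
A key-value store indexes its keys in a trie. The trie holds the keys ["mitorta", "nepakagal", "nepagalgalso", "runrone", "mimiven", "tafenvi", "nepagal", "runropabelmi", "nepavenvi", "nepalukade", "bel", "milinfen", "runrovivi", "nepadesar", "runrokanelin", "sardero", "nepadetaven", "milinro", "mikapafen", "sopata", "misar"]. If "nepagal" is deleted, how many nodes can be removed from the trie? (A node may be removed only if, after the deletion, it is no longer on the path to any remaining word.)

Walk "nepagal" from the leaf back toward the root, removing each node that no remaining word uses.
Every node on "nepagal" is still needed (e.g. by "nepagalgalso"), so nothing is freed.
Nodes removed: 0

0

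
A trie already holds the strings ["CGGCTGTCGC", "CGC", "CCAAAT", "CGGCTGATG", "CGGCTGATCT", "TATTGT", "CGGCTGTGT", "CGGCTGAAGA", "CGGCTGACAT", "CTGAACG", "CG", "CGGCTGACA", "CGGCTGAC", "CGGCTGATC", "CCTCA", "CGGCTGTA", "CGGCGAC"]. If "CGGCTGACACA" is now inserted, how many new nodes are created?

2

"CGGCTGACA" is already a path in the trie; the remaining "CA" must be added.
Each of the 2 remaining characters creates one node.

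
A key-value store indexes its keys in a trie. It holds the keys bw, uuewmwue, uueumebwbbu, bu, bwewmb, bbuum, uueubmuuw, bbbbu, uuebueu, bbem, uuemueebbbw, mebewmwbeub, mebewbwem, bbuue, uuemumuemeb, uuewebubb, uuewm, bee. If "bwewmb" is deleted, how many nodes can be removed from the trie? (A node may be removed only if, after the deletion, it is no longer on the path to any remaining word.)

4

A node on "bwewmb"'s path can go only if nothing else ends at it or branches off below it.
The suffix "ewmb" (4 nodes) is used only by "bwewmb"; "bw" is itself a stored word, so pruning stops there.
Nodes removed: 4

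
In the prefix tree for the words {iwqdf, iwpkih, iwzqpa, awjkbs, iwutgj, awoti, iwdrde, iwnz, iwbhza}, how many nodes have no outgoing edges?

9

A leaf is a node with no children — equivalently, the end of a word that is not a proper prefix of any other stored word.
Those words: "awjkbs", "awoti", "iwbhza", "iwdrde", "iwnz", "iwpkih", "iwqdf", "iwutgj", "iwzqpa"
Leaf count: 9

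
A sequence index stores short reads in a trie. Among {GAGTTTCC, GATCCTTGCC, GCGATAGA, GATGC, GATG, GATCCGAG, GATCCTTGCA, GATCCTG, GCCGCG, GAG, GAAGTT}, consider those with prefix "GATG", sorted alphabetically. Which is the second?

GATGC

Filter for "GATG…" and sort: "GATG", "GATGC"
Position 2: GATGC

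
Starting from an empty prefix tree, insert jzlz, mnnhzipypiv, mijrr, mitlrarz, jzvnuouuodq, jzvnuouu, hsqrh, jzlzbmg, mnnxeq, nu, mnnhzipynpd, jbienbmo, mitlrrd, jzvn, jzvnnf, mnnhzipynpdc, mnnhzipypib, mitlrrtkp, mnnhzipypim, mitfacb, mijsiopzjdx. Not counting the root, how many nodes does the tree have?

79

Insert word by word; a character creates a node only if that edge doesn't already exist:
  "jzlz" → 4 new (j, z, l, z)
  "mnnhzipypiv" → 11 new (m, n, n, h, z, i, p, y, p, i, v)
  "mijrr" → prefix "m" already present; 4 new (i, j, r, r)
  "mitlrarz" → prefix "mi" already present; 6 new (t, l, r, a, r, z)
  "jzvnuouuodq" → prefix "jz" already present; 9 new (v, n, u, o, u, u, o, d, q)
  "jzvnuouu" → prefix "jzvnuouu" already present; 0 new (none)
  "hsqrh" → 5 new (h, s, q, r, h)
  "jzlzbmg" → prefix "jzlz" already present; 3 new (b, m, g)
  "mnnxeq" → prefix "mnn" already present; 3 new (x, e, q)
  "nu" → 2 new (n, u)
  "mnnhzipynpd" → prefix "mnnhzipy" already present; 3 new (n, p, d)
  "jbienbmo" → prefix "j" already present; 7 new (b, i, e, n, b, m, o)
  "mitlrrd" → prefix "mitlr" already present; 2 new (r, d)
  "jzvn" → prefix "jzvn" already present; 0 new (none)
  "jzvnnf" → prefix "jzvn" already present; 2 new (n, f)
  "mnnhzipynpdc" → prefix "mnnhzipynpd" already present; 1 new (c)
  "mnnhzipypib" → prefix "mnnhzipypi" already present; 1 new (b)
  "mitlrrtkp" → prefix "mitlrr" already present; 3 new (t, k, p)
  "mnnhzipypim" → prefix "mnnhzipypi" already present; 1 new (m)
  "mitfacb" → prefix "mit" already present; 4 new (f, a, c, b)
  "mijsiopzjdx" → prefix "mij" already present; 8 new (s, i, o, p, z, j, d, x)
Total nodes = 4 + 11 + 4 + 6 + 9 + 0 + 5 + 3 + 3 + 2 + 3 + 7 + 2 + 0 + 2 + 1 + 1 + 3 + 1 + 4 + 8 = 79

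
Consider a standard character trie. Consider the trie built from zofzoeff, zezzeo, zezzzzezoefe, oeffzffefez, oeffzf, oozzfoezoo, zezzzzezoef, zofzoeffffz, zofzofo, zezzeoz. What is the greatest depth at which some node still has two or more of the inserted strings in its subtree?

The deepest shared node is where two words last agree before diverging.
e.g. "zezzzzezoef" and "zezzzzezoefe" share the prefix "zezzzzezoef" of length 11; no pair shares a longer one.
Longest shared-prefix length: 11

11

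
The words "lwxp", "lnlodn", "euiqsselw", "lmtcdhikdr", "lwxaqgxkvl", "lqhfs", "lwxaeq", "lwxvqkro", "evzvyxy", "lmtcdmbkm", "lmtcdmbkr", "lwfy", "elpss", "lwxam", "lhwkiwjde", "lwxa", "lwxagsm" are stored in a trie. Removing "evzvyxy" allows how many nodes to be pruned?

A node on "evzvyxy"'s path can go only if nothing else ends at it or branches off below it.
The suffix "vzvyxy" (6 nodes) is used only by "evzvyxy"; the node for "e" still has the child "u", so pruning stops there.
Nodes removed: 6

6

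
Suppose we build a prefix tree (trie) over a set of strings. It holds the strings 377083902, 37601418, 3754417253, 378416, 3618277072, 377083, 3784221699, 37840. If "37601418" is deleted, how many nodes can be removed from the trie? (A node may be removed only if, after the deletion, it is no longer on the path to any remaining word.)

6

A node on "37601418"'s path can go only if nothing else ends at it or branches off below it.
The suffix "601418" (6 nodes) is used only by "37601418"; the node for "37" still has the child "7", so pruning stops there.
Nodes removed: 6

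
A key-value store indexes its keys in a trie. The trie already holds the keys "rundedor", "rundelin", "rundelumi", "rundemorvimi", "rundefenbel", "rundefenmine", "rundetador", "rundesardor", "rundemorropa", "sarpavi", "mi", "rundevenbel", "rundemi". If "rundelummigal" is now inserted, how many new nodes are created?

5

The longest prefix of "rundelummigal" already in the trie is "rundelum" (length 8).
Each of the 5 remaining characters creates one node.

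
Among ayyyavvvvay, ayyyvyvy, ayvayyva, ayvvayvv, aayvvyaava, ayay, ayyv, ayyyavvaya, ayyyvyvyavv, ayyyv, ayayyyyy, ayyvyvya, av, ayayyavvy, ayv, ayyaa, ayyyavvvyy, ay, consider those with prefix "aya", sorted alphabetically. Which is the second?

Words with prefix "aya", in lexicographic order: "ayay", "ayayyavvy", "ayayyyyy"
Position 2: ayayyavvy

ayayyavvy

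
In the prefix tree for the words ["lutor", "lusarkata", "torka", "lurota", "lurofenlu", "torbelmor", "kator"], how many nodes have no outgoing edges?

7

Leaves are exactly the stored words that no other stored word extends.
Those words: "kator", "lurofenlu", "lurota", "lusarkata", "lutor", "torbelmor", "torka"
Leaf count: 7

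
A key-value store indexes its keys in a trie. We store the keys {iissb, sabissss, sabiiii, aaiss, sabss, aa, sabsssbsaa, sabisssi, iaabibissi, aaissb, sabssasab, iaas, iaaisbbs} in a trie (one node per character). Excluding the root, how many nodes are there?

49

Insert word by word; a character creates a node only if that edge doesn't already exist:
  "iissb" → 5 new (i, i, s, s, b)
  "sabissss" → 8 new (s, a, b, i, s, s, s, s)
  "sabiiii" → prefix "sabi" already present; 3 new (i, i, i)
  "aaiss" → 5 new (a, a, i, s, s)
  "sabss" → prefix "sab" already present; 2 new (s, s)
  "aa" → prefix "aa" already present; 0 new (none)
  "sabsssbsaa" → prefix "sabss" already present; 5 new (s, b, s, a, a)
  "sabisssi" → prefix "sabisss" already present; 1 new (i)
  "iaabibissi" → prefix "i" already present; 9 new (a, a, b, i, b, i, s, s, i)
  "aaissb" → prefix "aaiss" already present; 1 new (b)
  "sabssasab" → prefix "sabss" already present; 4 new (a, s, a, b)
  "iaas" → prefix "iaa" already present; 1 new (s)
  "iaaisbbs" → prefix "iaa" already present; 5 new (i, s, b, b, s)
Total nodes = 5 + 8 + 3 + 5 + 2 + 0 + 5 + 1 + 9 + 1 + 4 + 1 + 5 = 49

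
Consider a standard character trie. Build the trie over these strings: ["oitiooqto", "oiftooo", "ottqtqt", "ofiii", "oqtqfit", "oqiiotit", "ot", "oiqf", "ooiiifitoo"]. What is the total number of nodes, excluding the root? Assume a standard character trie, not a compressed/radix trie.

47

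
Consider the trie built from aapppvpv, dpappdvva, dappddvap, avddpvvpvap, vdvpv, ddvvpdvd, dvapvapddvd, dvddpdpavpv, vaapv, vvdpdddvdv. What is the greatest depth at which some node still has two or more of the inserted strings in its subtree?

The deepest shared node is where two words last agree before diverging.
e.g. "dvapvapddvd" and "dvddpdpavpv" share the prefix "dv" of length 2; no pair shares a longer one.
Longest shared-prefix length: 2

2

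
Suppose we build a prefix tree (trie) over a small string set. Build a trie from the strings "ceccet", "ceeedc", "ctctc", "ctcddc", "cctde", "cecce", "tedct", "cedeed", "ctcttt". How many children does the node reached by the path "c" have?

3

Follow the path "c" to its node, then look at its outgoing edges.
Characters that immediately follow "c" among the stored strings: {c, e, t}.
That node has 3 child edges.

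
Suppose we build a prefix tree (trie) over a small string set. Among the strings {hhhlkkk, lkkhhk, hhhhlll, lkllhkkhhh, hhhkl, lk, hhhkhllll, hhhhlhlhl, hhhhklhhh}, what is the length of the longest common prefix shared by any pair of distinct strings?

5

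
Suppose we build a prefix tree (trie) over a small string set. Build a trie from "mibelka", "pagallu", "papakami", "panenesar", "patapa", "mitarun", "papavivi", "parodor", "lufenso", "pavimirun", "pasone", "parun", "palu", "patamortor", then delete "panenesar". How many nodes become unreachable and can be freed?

Walk "panenesar" from the leaf back toward the root, removing each node that no remaining word uses.
The suffix "nenesar" (7 nodes) is used only by "panenesar"; the node for "pa" still has the child "g", so pruning stops there.
Nodes removed: 7

7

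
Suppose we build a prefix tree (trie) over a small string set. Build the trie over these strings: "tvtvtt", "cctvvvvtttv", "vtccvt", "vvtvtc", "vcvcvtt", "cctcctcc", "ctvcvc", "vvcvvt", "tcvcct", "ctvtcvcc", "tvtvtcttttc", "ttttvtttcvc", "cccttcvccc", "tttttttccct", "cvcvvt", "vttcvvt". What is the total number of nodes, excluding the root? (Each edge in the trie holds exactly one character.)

For each word, the new-node count is its length minus the longest prefix already in the trie:
  "tvtvtt" → 6 new (t, v, t, v, t, t)
  "cctvvvvtttv" → 11 new (c, c, t, v, v, v, v, t, t, t, v)
  "vtccvt" → 6 new (v, t, c, c, v, t)
  "vvtvtc" → prefix "v" already present; 5 new (v, t, v, t, c)
  "vcvcvtt" → prefix "v" already present; 6 new (c, v, c, v, t, t)
  "cctcctcc" → prefix "cct" already present; 5 new (c, c, t, c, c)
  "ctvcvc" → prefix "c" already present; 5 new (t, v, c, v, c)
  "vvcvvt" → prefix "vv" already present; 4 new (c, v, v, t)
  "tcvcct" → prefix "t" already present; 5 new (c, v, c, c, t)
  "ctvtcvcc" → prefix "ctv" already present; 5 new (t, c, v, c, c)
  "tvtvtcttttc" → prefix "tvtvt" already present; 6 new (c, t, t, t, t, c)
  "ttttvtttcvc" → prefix "t" already present; 10 new (t, t, t, v, t, t, t, c, v, c)
  "cccttcvccc" → prefix "cc" already present; 8 new (c, t, t, c, v, c, c, c)
  "tttttttccct" → prefix "tttt" already present; 7 new (t, t, t, c, c, c, t)
  "cvcvvt" → prefix "c" already present; 5 new (v, c, v, v, t)
  "vttcvvt" → prefix "vt" already present; 5 new (t, c, v, v, t)
Total nodes = 6 + 11 + 6 + 5 + 6 + 5 + 5 + 4 + 5 + 5 + 6 + 10 + 8 + 7 + 5 + 5 = 99

99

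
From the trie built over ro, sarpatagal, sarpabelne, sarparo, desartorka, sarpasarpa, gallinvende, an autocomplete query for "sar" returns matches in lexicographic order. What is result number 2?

sarparo

DFS of the "sar" subtree visits, in order: "sarpabelne", "sarparo", "sarpasarpa", "sarpatagal"
The 2nd is sarparo.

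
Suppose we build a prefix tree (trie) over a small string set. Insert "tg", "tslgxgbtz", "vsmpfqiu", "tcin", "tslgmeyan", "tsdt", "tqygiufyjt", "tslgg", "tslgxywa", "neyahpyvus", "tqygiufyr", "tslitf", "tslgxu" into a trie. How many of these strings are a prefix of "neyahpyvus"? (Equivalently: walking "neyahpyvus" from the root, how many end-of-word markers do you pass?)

Walk "neyahpyvus" from the root; an end-of-word marker is hit whenever a stored word is a prefix of "neyahpyvus".
Prefixes of the query that are stored words: "neyahpyvus"
Count: 1

1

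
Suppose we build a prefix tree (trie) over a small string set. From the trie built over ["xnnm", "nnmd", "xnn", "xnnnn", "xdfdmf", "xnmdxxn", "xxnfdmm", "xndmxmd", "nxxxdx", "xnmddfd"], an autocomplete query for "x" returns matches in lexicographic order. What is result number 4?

Filter for "x…" and sort: "xdfdmf", "xndmxmd", "xnmddfd", "xnmdxxn", "xnn", "xnnm", "xnnnn", "xxnfdmm"
Position 4: xnmdxxn

xnmdxxn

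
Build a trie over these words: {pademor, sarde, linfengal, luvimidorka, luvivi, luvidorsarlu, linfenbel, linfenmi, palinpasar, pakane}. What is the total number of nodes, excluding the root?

58

For each word, the new-node count is its length minus the longest prefix already in the trie:
  "pademor" → 7 new (p, a, d, e, m, o, r)
  "sarde" → 5 new (s, a, r, d, e)
  "linfengal" → 9 new (l, i, n, f, e, n, g, a, l)
  "luvimidorka" → prefix "l" already present; 10 new (u, v, i, m, i, d, o, r, k, a)
  "luvivi" → prefix "luvi" already present; 2 new (v, i)
  "luvidorsarlu" → prefix "luvi" already present; 8 new (d, o, r, s, a, r, l, u)
  "linfenbel" → prefix "linfen" already present; 3 new (b, e, l)
  "linfenmi" → prefix "linfen" already present; 2 new (m, i)
  "palinpasar" → prefix "pa" already present; 8 new (l, i, n, p, a, s, a, r)
  "pakane" → prefix "pa" already present; 4 new (k, a, n, e)
Total nodes = 7 + 5 + 9 + 10 + 2 + 8 + 3 + 2 + 8 + 4 = 58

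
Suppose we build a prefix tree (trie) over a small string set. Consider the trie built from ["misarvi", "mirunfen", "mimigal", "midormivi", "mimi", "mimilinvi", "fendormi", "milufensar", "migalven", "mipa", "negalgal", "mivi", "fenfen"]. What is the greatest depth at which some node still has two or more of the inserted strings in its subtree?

4

Equivalently: take the maximum, over all pairs, of their longest common prefix length.
"mimi" and "mimigal" agree on "mimi" (4 characters) before diverging; nothing deeper is shared.
Longest shared-prefix length: 4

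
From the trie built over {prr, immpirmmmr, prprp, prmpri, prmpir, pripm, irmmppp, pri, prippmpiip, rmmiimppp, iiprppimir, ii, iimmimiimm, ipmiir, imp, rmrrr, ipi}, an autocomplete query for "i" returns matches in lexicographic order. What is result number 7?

ipmiir

Words with prefix "i", in lexicographic order: "ii", "iimmimiimm", "iiprppimir", "immpirmmmr", "imp", "ipi", "ipmiir", "irmmppp"
The 7th is ipmiir.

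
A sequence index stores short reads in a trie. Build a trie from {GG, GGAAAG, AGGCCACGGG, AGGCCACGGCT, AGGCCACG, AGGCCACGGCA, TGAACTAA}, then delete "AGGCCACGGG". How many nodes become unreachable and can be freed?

After clearing the end-marker at "AGGCCACGGG", prune upward until reaching a node still needed by another word.
The suffix "G" (1 node) is used only by "AGGCCACGGG"; the node for "AGGCCACGG" still has the child "C", so pruning stops there.
Nodes removed: 1

1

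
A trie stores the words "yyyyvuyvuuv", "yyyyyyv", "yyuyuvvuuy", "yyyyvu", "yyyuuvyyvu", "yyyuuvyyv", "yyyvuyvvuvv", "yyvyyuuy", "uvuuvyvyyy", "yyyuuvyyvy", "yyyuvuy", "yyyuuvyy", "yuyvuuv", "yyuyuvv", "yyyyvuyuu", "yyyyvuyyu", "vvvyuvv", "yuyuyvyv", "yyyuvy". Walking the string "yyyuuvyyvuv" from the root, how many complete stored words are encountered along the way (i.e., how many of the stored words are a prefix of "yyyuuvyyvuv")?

Traverse "yyyuuvyyvuv" character by character; count nodes along the way that are marked as word ends.
Prefixes of the query that are stored words: "yyyuuvyy", "yyyuuvyyv", "yyyuuvyyvu"
Count: 3

3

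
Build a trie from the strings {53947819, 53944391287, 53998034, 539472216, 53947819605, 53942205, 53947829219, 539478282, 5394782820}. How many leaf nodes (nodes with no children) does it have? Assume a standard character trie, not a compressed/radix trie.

7

A leaf is a node with no children — equivalently, the end of a word that is not a proper prefix of any other stored word.
Those words: "53942205", "53944391287", "539472216", "53947819605", "5394782820", "53947829219", "53998034"
Leaf count: 7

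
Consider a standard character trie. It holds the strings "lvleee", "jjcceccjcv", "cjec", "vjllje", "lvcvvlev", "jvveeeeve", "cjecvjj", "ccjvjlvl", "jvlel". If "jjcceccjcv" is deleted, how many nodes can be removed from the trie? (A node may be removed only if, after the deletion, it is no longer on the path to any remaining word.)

After clearing the end-marker at "jjcceccjcv", prune upward until reaching a node still needed by another word.
The suffix "jcceccjcv" (9 nodes) is used only by "jjcceccjcv"; the node for "j" still has the child "v", so pruning stops there.
Nodes removed: 9

9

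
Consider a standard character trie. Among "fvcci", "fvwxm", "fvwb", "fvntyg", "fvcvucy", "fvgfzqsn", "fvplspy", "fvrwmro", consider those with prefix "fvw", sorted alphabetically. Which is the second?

fvwxm

Filter for "fvw…" and sort: "fvwb", "fvwxm"
The 2nd is fvwxm.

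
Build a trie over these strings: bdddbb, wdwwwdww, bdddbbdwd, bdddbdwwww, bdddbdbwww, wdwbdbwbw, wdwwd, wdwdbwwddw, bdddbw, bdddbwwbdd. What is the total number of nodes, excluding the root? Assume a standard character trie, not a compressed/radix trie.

For each word, the new-node count is its length minus the longest prefix already in the trie:
  "bdddbb" → 6 new (b, d, d, d, b, b)
  "wdwwwdww" → 8 new (w, d, w, w, w, d, w, w)
  "bdddbbdwd" → prefix "bdddbb" already present; 3 new (d, w, d)
  "bdddbdwwww" → prefix "bdddb" already present; 5 new (d, w, w, w, w)
  "bdddbdbwww" → prefix "bdddbd" already present; 4 new (b, w, w, w)
  "wdwbdbwbw" → prefix "wdw" already present; 6 new (b, d, b, w, b, w)
  "wdwwd" → prefix "wdww" already present; 1 new (d)
  "wdwdbwwddw" → prefix "wdw" already present; 7 new (d, b, w, w, d, d, w)
  "bdddbw" → prefix "bdddb" already present; 1 new (w)
  "bdddbwwbdd" → prefix "bdddbw" already present; 4 new (w, b, d, d)
Total nodes = 6 + 8 + 3 + 5 + 4 + 6 + 1 + 7 + 1 + 4 = 45

45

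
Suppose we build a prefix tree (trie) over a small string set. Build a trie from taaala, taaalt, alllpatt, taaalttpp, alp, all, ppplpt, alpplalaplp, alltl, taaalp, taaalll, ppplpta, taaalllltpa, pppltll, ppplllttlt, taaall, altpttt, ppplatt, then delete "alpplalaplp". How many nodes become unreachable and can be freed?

8

A node on "alpplalaplp"'s path can go only if nothing else ends at it or branches off below it.
The suffix "plalaplp" (8 nodes) is used only by "alpplalaplp"; "alp" is itself a stored word, so pruning stops there.
Nodes removed: 8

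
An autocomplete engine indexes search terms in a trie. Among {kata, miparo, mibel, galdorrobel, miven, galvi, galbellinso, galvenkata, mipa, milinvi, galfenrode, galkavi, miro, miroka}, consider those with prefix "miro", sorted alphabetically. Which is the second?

miroka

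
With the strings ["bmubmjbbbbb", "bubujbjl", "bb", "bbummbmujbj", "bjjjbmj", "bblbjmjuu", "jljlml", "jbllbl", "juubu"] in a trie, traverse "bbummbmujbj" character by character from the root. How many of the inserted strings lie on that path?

Check each prefix of "bbummbmujbj" against the stored set — each match is an end-marker on the path.
Prefixes of the query that are stored words: "bb", "bbummbmujbj"
Count: 2

2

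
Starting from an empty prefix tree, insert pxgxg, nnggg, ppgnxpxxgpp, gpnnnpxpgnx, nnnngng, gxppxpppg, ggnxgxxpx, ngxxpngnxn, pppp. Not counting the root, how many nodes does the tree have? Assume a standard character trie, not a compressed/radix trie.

63

Count nodes per top-level branch (shared prefixes stored once):
  'g'-branch (ggnxgxxpx, gpnnnpxpgnx, gxppxpppg): 27 nodes
  'n'-branch (ngxxpngnxn, nnggg, nnnngng): 19 nodes
  'p'-branch (ppgnxpxxgpp, pppp, pxgxg): 17 nodes
Sum: 63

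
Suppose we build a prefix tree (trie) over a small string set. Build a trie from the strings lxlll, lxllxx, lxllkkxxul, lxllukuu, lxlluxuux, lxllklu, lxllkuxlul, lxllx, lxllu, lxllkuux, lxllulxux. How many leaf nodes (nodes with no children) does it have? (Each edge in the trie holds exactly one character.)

9

Leaves are exactly the stored words that no other stored word extends.
Those words: "lxllkkxxul", "lxllklu", "lxllkuux", "lxllkuxlul", "lxlll", "lxllukuu", "lxllulxux", "lxlluxuux", "lxllxx"
Leaf count: 9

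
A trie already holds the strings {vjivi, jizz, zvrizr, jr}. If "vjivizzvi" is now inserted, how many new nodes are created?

Walking "vjivizzvi" from the root, the first 5 characters ("vjivi") follow existing edges; "z" is the first miss.
Each of the 4 remaining characters creates one node.

4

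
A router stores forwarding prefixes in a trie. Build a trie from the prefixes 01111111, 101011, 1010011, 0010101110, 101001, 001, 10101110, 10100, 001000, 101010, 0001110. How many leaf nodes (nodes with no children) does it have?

7

A leaf is a node with no children — equivalently, the end of a word that is not a proper prefix of any other stored word.
Those words: "0001110", "001000", "0010101110", "01111111", "1010011", "101010", "10101110"
Leaf count: 7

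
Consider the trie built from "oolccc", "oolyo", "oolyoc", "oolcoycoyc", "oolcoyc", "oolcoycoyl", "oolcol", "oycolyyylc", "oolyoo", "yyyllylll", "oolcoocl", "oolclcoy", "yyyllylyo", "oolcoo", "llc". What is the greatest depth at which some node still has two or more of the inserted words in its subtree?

Equivalently: take the maximum, over all pairs, of their longest common prefix length.
"oolcoycoyc" and "oolcoycoyl" agree on "oolcoycoy" (9 characters) before diverging; nothing deeper is shared.
Longest shared-prefix length: 9

9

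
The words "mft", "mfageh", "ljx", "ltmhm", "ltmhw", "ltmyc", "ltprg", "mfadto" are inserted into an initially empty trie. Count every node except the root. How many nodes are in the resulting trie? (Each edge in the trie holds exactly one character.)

23

For each word, the new-node count is its length minus the longest prefix already in the trie:
  "mft" → 3 new (m, f, t)
  "mfageh" → prefix "mf" already present; 4 new (a, g, e, h)
  "ljx" → 3 new (l, j, x)
  "ltmhm" → prefix "l" already present; 4 new (t, m, h, m)
  "ltmhw" → prefix "ltmh" already present; 1 new (w)
  "ltmyc" → prefix "ltm" already present; 2 new (y, c)
  "ltprg" → prefix "lt" already present; 3 new (p, r, g)
  "mfadto" → prefix "mfa" already present; 3 new (d, t, o)
Total nodes = 3 + 4 + 3 + 4 + 1 + 2 + 3 + 3 = 23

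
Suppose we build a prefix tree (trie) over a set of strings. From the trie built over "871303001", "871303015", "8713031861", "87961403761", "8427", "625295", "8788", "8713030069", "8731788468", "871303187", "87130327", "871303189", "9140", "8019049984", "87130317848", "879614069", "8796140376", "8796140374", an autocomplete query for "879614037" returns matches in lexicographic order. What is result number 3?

Words with prefix "879614037", in lexicographic order: "8796140374", "8796140376", "87961403761"
The 3rd is 87961403761.

87961403761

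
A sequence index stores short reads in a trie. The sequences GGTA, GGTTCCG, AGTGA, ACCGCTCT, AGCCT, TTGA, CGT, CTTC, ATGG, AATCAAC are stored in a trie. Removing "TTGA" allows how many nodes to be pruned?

4

A node on "TTGA"'s path can go only if nothing else ends at it or branches off below it.
No other word shares any prefix with "TTGA", so all 4 of its nodes go.
Nodes removed: 4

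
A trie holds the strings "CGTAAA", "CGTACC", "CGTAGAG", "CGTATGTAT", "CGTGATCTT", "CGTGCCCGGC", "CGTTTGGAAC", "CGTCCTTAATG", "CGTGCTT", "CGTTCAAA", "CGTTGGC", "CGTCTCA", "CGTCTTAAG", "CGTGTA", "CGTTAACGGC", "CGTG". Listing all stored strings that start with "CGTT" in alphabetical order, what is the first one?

DFS of the "CGTT" subtree visits, in order: "CGTTAACGGC", "CGTTCAAA", "CGTTGGC", "CGTTTGGAAC"
Position 1: CGTTAACGGC

CGTTAACGGC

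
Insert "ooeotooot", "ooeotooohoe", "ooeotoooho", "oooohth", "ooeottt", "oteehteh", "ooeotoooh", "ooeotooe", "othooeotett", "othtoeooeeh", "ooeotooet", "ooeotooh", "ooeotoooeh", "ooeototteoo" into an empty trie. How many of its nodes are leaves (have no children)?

11

A leaf is a node with no children — equivalently, the end of a word that is not a proper prefix of any other stored word.
Those words: "ooeotooet", "ooeotooh", "ooeotoooeh", "ooeotooohoe", "ooeotooot", "ooeototteoo", "ooeottt", "oooohth", "oteehteh", "othooeotett", "othtoeooeeh"
Leaf count: 11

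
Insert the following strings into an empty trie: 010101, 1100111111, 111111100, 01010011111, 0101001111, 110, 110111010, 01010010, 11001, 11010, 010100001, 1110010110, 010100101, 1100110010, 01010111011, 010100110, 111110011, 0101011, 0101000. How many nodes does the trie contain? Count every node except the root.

62

Trace insertions, counting only characters that open a new branch:
  "010101" → 6 new (0, 1, 0, 1, 0, 1)
  "1100111111" → 10 new (1, 1, 0, 0, 1, 1, 1, 1, 1, 1)
  "111111100" → prefix "11" already present; 7 new (1, 1, 1, 1, 1, 0, 0)
  "01010011111" → prefix "01010" already present; 6 new (0, 1, 1, 1, 1, 1)
  "0101001111" → prefix "0101001111" already present; 0 new (none)
  "110" → prefix "110" already present; 0 new (none)
  "110111010" → prefix "110" already present; 6 new (1, 1, 1, 0, 1, 0)
  "01010010" → prefix "0101001" already present; 1 new (0)
  "11001" → prefix "11001" already present; 0 new (none)
  "11010" → prefix "1101" already present; 1 new (0)
  "010100001" → prefix "010100" already present; 3 new (0, 0, 1)
  "1110010110" → prefix "111" already present; 7 new (0, 0, 1, 0, 1, 1, 0)
  "010100101" → prefix "01010010" already present; 1 new (1)
  "1100110010" → prefix "110011" already present; 4 new (0, 0, 1, 0)
  "01010111011" → prefix "010101" already present; 5 new (1, 1, 0, 1, 1)
  "010100110" → prefix "01010011" already present; 1 new (0)
  "111110011" → prefix "11111" already present; 4 new (0, 0, 1, 1)
  "0101011" → prefix "0101011" already present; 0 new (none)
  "0101000" → prefix "0101000" already present; 0 new (none)
Total nodes = 6 + 10 + 7 + 6 + 0 + 0 + 6 + 1 + 0 + 1 + 3 + 7 + 1 + 4 + 5 + 1 + 4 + 0 + 0 = 62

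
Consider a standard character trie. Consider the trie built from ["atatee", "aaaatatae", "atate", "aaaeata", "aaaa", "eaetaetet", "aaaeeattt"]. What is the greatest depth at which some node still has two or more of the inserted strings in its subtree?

5

The deepest shared node is where two words last agree before diverging.
e.g. "atate" and "atatee" share the prefix "atate" of length 5; no pair shares a longer one.
Longest shared-prefix length: 5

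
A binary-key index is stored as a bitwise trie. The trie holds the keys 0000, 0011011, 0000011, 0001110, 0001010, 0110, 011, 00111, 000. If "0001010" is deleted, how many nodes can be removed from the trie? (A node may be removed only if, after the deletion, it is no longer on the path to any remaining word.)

After clearing the end-marker at "0001010", prune upward until reaching a node still needed by another word.
The suffix "010" (3 nodes) is used only by "0001010"; the node for "0001" still has the child "1", so pruning stops there.
Nodes removed: 3

3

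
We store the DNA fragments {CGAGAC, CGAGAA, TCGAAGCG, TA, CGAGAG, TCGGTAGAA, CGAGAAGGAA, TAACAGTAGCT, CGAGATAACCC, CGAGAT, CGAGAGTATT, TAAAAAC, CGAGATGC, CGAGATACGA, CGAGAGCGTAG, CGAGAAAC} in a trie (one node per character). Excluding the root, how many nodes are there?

62

For each word, the new-node count is its length minus the longest prefix already in the trie:
  "CGAGAC" → 6 new (C, G, A, G, A, C)
  "CGAGAA" → prefix "CGAGA" already present; 1 new (A)
  "TCGAAGCG" → 8 new (T, C, G, A, A, G, C, G)
  "TA" → prefix "T" already present; 1 new (A)
  "CGAGAG" → prefix "CGAGA" already present; 1 new (G)
  "TCGGTAGAA" → prefix "TCG" already present; 6 new (G, T, A, G, A, A)
  "CGAGAAGGAA" → prefix "CGAGAA" already present; 4 new (G, G, A, A)
  "TAACAGTAGCT" → prefix "TA" already present; 9 new (A, C, A, G, T, A, G, C, T)
  "CGAGATAACCC" → prefix "CGAGA" already present; 6 new (T, A, A, C, C, C)
  "CGAGAT" → prefix "CGAGAT" already present; 0 new (none)
  "CGAGAGTATT" → prefix "CGAGAG" already present; 4 new (T, A, T, T)
  "TAAAAAC" → prefix "TAA" already present; 4 new (A, A, A, C)
  "CGAGATGC" → prefix "CGAGAT" already present; 2 new (G, C)
  "CGAGATACGA" → prefix "CGAGATA" already present; 3 new (C, G, A)
  "CGAGAGCGTAG" → prefix "CGAGAG" already present; 5 new (C, G, T, A, G)
  "CGAGAAAC" → prefix "CGAGAA" already present; 2 new (A, C)
Total nodes = 6 + 1 + 8 + 1 + 1 + 6 + 4 + 9 + 6 + 0 + 4 + 4 + 2 + 3 + 5 + 2 = 62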